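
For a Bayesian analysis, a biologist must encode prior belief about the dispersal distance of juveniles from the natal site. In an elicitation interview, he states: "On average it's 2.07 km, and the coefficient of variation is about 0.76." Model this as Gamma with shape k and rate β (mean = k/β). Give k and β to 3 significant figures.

For Gamma(k, rate β): mean = k/β, variance = k/β², so CV = 1/√k.
CV = 0.76, hence k = 1/CV² = 1.73.
Then β = k/mean = 1.73/2.07 = 0.836.

k ≈ 1.73, β ≈ 0.836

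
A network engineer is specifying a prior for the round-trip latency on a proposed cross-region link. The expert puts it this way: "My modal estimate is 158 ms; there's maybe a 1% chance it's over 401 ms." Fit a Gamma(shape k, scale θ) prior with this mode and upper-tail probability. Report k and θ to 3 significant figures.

Gamma(k,θ) with k>1 has mode (k−1)θ, so θ = 158/(k−1).
Need P(X < 401) = 0.99 with θ tied to k this way. Start at k = 2, θ = 158: P(X<401) ≈ 0.720.
Too low — raise k to concentrate. Iterating converges to k ≈ 6.39.
Then θ = 158/(6.39−1) ≈ 29.3.

k ≈ 6.39, θ ≈ 29.3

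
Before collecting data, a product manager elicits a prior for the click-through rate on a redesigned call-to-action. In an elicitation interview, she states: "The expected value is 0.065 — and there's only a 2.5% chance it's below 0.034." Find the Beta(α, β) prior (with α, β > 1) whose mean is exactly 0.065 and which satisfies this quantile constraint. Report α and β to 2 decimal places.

α ≈ 11.79, β ≈ 169.66

With mean 0.065 fixed, write α = 0.065s, β = 0.935s where s = α+β.
Need P(θ < 0.034) = 0.025 under Beta(0.065s, 0.935s). Normal approximation: (q−m)/√(m(1−m)/s) ≈ z_{0.025} = -1.96, so s ≈ 0.065·0.935·(-1.96)²/(0.034−0.065)² = 242.9.
At s = 242.9: P(θ<0.034) ≈ 0.011. Adjusting to match 0.025 gives s ≈ 181.46.
So α = 0.065·181.46 ≈ 11.79, β = 0.935·181.46 ≈ 169.66.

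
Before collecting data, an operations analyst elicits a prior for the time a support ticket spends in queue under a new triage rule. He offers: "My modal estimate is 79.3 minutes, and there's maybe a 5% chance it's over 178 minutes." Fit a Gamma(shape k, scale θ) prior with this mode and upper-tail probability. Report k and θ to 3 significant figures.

Gamma(k,θ) with k>1 has mode (k−1)θ, so θ = 79.3/(k−1).
Need P(X < 178) = 0.95 with θ tied to k this way. Start at k = 2, θ = 79.3: P(X<178) ≈ 0.656.
Too low — raise k to concentrate. Iterating converges to k ≈ 5.2.
Then θ = 79.3/(5.2−1) ≈ 18.9.

k ≈ 5.2, θ ≈ 18.9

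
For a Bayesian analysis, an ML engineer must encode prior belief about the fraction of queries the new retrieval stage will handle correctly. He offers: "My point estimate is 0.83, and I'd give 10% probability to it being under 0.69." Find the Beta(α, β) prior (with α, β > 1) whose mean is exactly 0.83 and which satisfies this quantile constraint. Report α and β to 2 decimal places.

With mean 0.83 fixed, write α = 0.83s, β = 0.17s where s = α+β.
Need P(θ < 0.69) = 0.1 under Beta(0.83s, 0.17s). Normal approximation: (q−m)/√(m(1−m)/s) ≈ z_{0.1} = -1.28, so s ≈ 0.83·0.17·(-1.28)²/(0.69−0.83)² = 11.8.
At s = 11.8: P(θ<0.69) ≈ 0.107. Adjusting to match 0.1 gives s ≈ 12.81.
So α = 0.83·12.81 ≈ 10.63, β = 0.17·12.81 ≈ 2.18.

α ≈ 10.63, β ≈ 2.18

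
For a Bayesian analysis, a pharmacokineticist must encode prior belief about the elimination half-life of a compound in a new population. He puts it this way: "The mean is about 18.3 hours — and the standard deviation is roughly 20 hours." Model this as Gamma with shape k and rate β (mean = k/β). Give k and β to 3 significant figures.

For Gamma(k, rate β): mean = k/β, variance = k/β², so CV = 1/√k.
CV = SD/mean = 20/18.3 = 1.093, hence k = 1/CV² = 0.837.
Then β = k/mean = 0.837/18.3 = 0.0457.

k ≈ 0.837, β ≈ 0.0457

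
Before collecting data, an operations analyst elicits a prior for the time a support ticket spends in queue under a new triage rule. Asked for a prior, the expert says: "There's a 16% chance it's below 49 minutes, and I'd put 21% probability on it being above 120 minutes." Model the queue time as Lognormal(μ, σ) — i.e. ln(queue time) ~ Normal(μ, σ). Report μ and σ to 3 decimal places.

μ ≈ 4.386, σ ≈ 0.497

If T ~ Lognormal(μ,σ) then ln T ~ Normal(μ,σ), so the p-quantile of ln T is μ + z_p·σ.
ln(49) = 3.892 and ln(120) = 4.787; z_{0.16} = -0.9945, z_{0.79} = 0.8064.
σ = (4.787 − 3.892)/(0.8064 − (-0.9945)) = 0.497.
μ = 3.892 − (-0.9945)·0.497 = 4.386.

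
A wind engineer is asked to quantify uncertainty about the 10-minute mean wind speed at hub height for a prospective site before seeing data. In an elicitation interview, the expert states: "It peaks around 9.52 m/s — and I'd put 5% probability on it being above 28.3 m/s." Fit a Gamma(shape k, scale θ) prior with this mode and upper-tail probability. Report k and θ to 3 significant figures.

Gamma(k,θ) with k>1 has mode (k−1)θ, so θ = 9.52/(k−1).
Need P(X < 28.3) = 0.95 with θ tied to k this way. Start at k = 2, θ = 9.52: P(X<28.3) ≈ 0.797.
Too low — raise k to concentrate. Iterating converges to k ≈ 3.24.
Then θ = 9.52/(3.24−1) ≈ 4.26.

k ≈ 3.24, θ ≈ 4.26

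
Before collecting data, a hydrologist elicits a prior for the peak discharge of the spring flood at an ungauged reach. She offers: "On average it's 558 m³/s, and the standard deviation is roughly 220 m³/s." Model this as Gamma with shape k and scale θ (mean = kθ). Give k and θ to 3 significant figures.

For Gamma(k, scale θ): mean = kθ, variance = kθ², so CV = 1/√k.
CV = SD/mean = 220/558 = 0.3943, hence k = 1/CV² = 6.43.
Then θ = mean/k = 558/6.43 = 86.7.

k ≈ 6.43, θ ≈ 86.7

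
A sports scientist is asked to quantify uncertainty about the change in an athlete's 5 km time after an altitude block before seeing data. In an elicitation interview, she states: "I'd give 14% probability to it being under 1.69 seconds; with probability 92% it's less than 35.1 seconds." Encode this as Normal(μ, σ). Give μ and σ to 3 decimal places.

For Normal(μ,σ), the p-quantile is μ + z_p·σ. Here z_{0.14} = -1.08, z_{0.92} = 1.405.
So 1.69 = μ − 1.08σ and 35.1 = μ + 1.405σ.
Subtracting: σ = (35.1 − 1.69)/(1.405 − (-1.08)) = 13.443.
Then μ = 1.69 − (-1.08)·13.443 = 16.212.

μ = 16.212, σ = 13.443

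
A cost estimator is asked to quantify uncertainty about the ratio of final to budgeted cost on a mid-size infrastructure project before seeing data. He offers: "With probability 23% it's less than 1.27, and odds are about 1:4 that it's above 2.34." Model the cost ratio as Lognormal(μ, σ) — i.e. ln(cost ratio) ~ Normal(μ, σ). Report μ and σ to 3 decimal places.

If T ~ Lognormal(μ,σ) then ln T ~ Normal(μ,σ), so the p-quantile of ln T is μ + z_p·σ.
ln(1.27) = 0.239 and ln(2.34) = 0.8502; z_{0.23} = -0.7388, z_{0.8} = 0.8416.
σ = (0.8502 − 0.239)/(0.8416 − (-0.7388)) = 0.387.
μ = 0.239 − (-0.7388)·0.387 = 0.525.

μ ≈ 0.525, σ ≈ 0.387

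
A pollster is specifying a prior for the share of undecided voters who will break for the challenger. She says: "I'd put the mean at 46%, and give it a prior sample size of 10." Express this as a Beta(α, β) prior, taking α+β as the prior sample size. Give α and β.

Under the effective-sample-size interpretation, Beta(α, β) has prior mean α/(α+β) and prior sample size α+β.
So α+β = 10 and α/(α+β) = 0.46, giving α = 0.46·10 = 4.6 and β = 10 − 4.6 = 5.4.

α = 4.6, β = 5.4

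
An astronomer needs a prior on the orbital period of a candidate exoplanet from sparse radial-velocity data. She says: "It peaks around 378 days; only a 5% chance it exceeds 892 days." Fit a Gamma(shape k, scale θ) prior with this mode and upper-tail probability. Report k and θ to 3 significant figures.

Gamma(k,θ) with k>1 has mode (k−1)θ, so θ = 378/(k−1).
Need P(X < 892) = 0.95 with θ tied to k this way. Start at k = 2, θ = 378: P(X<892) ≈ 0.683.
Too low — raise k to concentrate. Iterating converges to k ≈ 4.71.
Then θ = 378/(4.71−1) ≈ 102.

k ≈ 4.71, θ ≈ 102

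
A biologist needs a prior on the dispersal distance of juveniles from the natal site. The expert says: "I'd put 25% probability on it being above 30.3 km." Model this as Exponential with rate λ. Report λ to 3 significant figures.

λ ≈ 0.0458

P(T > 30.3) = e^(−λ·30.3) = 0.25, so λ = −ln(0.25)/30.3 = 0.0458.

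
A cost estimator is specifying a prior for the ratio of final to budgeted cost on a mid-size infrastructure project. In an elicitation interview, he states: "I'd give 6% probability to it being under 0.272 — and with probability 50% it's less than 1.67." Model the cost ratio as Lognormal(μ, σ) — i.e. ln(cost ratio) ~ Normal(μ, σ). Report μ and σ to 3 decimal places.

μ ≈ 0.513, σ ≈ 1.167

If T ~ Lognormal(μ,σ) then ln T ~ Normal(μ,σ), so the p-quantile of ln T is μ + z_p·σ.
ln(0.272) = -1.302 and ln(1.67) = 0.5128; z_{0.06} = -1.555, z_{0.5} = 0.
σ = (0.5128 − -1.302)/(0 − (-1.555)) = 1.167.
μ = -1.302 − (-1.555)·1.167 = 0.513.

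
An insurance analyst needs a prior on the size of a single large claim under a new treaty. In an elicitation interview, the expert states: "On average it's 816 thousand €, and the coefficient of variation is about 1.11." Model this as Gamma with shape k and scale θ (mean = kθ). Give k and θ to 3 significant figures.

For Gamma(k, scale θ): mean = kθ, variance = kθ², so CV = 1/√k.
CV = 1.11, hence k = 1/CV² = 0.812.
Then θ = mean/k = 816/0.812 = 1010.

k ≈ 0.812, θ ≈ 1010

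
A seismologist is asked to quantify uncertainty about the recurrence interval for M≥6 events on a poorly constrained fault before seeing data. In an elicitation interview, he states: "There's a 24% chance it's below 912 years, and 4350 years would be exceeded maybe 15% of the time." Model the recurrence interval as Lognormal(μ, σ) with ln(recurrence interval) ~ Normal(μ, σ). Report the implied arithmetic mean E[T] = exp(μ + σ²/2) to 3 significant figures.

If T ~ Lognormal(μ,σ) then ln T ~ Normal(μ,σ), so the p-quantile of ln T is μ + z_p·σ.
ln(912) = 6.816 and ln(4350) = 8.378; z_{0.24} = -0.7063, z_{0.85} = 1.036.
σ = (8.378 − 6.816)/(1.036 − (-0.7063)) = 0.896.
μ = 6.816 − (-0.7063)·0.896 = 7.449.
E[T] = exp(μ + σ²/2) = exp(7.449 + 0.4018) = 2570 years.

E[T] ≈ 2570 years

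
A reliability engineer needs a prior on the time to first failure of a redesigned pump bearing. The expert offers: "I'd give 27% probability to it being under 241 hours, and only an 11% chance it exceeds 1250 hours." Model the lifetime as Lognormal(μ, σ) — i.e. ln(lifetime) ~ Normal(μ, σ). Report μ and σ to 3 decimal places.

If T ~ Lognormal(μ,σ) then ln T ~ Normal(μ,σ), so the p-quantile of ln T is μ + z_p·σ.
ln(241) = 5.485 and ln(1250) = 7.131; z_{0.27} = -0.6128, z_{0.89} = 1.227.
σ = (7.131 − 5.485)/(1.227 − (-0.6128)) = 0.895.
μ = 5.485 − (-0.6128)·0.895 = 6.033.

μ ≈ 6.033, σ ≈ 0.895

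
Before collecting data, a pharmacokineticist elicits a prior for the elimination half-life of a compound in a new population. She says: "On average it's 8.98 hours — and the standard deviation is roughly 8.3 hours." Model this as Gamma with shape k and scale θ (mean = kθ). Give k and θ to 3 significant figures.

k ≈ 1.17, θ ≈ 7.67

For Gamma(k, scale θ): mean = kθ, variance = kθ², so CV = 1/√k.
CV = SD/mean = 8.3/8.98 = 0.9243, hence k = 1/CV² = 1.17.
Then θ = mean/k = 8.98/1.17 = 7.67.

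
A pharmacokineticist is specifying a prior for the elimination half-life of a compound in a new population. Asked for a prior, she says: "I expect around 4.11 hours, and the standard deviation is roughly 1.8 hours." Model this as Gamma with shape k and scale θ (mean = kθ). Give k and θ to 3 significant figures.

k ≈ 5.21, θ ≈ 0.788

For Gamma(k, scale θ): mean = kθ, variance = kθ², so CV = 1/√k.
CV = SD/mean = 1.8/4.11 = 0.438, hence k = 1/CV² = 5.21.
Then θ = mean/k = 4.11/5.21 = 0.788.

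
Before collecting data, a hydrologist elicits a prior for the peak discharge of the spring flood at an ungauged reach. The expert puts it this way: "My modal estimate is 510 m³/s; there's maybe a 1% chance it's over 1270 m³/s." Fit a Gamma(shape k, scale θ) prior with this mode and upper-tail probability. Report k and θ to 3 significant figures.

k ≈ 6.64, θ ≈ 90.4

Gamma(k,θ) with k>1 has mode (k−1)θ, so θ = 510/(k−1).
Need P(X < 1270) = 0.99 with θ tied to k this way. Start at k = 2, θ = 510: P(X<1270) ≈ 0.711.
Too low — raise k to concentrate. Iterating converges to k ≈ 6.64.
Then θ = 510/(6.64−1) ≈ 90.4.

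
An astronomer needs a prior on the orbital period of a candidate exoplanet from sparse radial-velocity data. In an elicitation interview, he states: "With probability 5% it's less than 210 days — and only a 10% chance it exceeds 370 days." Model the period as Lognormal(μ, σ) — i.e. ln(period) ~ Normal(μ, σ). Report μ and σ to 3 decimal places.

μ ≈ 5.665, σ ≈ 0.194

If T ~ Lognormal(μ,σ) then ln T ~ Normal(μ,σ), so the p-quantile of ln T is μ + z_p·σ.
ln(210) = 5.347 and ln(370) = 5.914; z_{0.05} = -1.645, z_{0.9} = 1.282.
σ = (5.914 − 5.347)/(1.282 − (-1.645)) = 0.194.
μ = 5.347 − (-1.645)·0.194 = 5.665.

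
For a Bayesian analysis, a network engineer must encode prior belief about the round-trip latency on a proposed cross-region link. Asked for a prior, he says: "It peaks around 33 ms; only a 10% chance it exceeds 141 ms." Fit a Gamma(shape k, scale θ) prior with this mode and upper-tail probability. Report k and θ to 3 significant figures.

Gamma(k,θ) with k>1 has mode (k−1)θ, so θ = 33/(k−1).
Need P(X < 141) = 0.9 with θ tied to k this way. Start at k = 2, θ = 33: P(X<141) ≈ 0.926.
Too high — lower k to spread out. Iterating converges to k ≈ 1.86.
Then θ = 33/(1.86−1) ≈ 38.3.

k ≈ 1.86, θ ≈ 38.3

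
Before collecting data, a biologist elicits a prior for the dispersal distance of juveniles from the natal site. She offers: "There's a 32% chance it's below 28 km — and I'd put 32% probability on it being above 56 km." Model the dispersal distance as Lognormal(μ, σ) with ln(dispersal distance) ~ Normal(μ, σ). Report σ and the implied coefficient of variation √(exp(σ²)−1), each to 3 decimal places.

σ ≈ 0.741, CV ≈ 0.855

If T ~ Lognormal(μ,σ) then ln T ~ Normal(μ,σ), so the p-quantile of ln T is μ + z_p·σ.
ln(28) = 3.332 and ln(56) = 4.025; z_{0.32} = -0.4677, z_{0.68} = 0.4677.
σ = (4.025 − 3.332)/(0.4677 − (-0.4677)) = 0.741.
μ = 3.332 − (-0.4677)·0.741 = 3.679.
CV = √(exp(σ²)−1) = √(exp(0.5491)−1) = 0.855.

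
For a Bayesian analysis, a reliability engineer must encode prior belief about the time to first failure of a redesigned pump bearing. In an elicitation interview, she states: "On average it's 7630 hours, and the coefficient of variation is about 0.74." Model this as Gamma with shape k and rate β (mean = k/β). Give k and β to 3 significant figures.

For Gamma(k, rate β): mean = k/β, variance = k/β², so CV = 1/√k.
CV = 0.74, hence k = 1/CV² = 1.83.
Then β = k/mean = 1.83/7630 = 0.000239.

k ≈ 1.83, β ≈ 0.000239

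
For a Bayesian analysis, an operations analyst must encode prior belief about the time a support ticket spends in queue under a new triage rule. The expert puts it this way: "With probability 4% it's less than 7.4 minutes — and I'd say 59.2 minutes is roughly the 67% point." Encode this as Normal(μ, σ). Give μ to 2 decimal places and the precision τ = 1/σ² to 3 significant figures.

μ = 48.80, τ = 0.00179

The p-quantile of Normal(μ,σ) is μ + z_p·σ, with z_{0.04} = -1.751 and z_{0.67} = 0.4399.
Eliminate σ: μ = (z₂·x₁ − z₁·x₂)/(z₂ − z₁) = (0.4399·7.4 − (-1.751)·59.2)/2.191 = 48.80.
Then σ = (x₂ − x₁)/(z₂ − z₁) = (59.2 − 7.4)/2.191 = 23.65.
Precision τ = 1/σ² = 1/23.65² = 0.00179.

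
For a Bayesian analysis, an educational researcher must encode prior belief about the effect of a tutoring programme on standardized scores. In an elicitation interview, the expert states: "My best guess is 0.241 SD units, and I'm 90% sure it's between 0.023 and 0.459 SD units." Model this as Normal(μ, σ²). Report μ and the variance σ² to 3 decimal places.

μ = 0.241, σ² = 0.018

A symmetric 90% interval runs μ ± z·σ with z = 1.645.
Half-width = 0.218, so σ = 0.218/1.645 = 0.1325 and σ² = 0.018.
μ is the stated best guess, 0.241.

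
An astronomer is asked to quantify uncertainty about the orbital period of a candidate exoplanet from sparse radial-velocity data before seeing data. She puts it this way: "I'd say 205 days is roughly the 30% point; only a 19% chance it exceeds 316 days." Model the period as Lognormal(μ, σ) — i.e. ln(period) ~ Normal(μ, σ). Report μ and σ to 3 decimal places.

If T ~ Lognormal(μ,σ) then ln T ~ Normal(μ,σ), so the p-quantile of ln T is μ + z_p·σ.
ln(205) = 5.323 and ln(316) = 5.756; z_{0.3} = -0.5244, z_{0.81} = 0.8779.
σ = (5.756 − 5.323)/(0.8779 − (-0.5244)) = 0.309.
μ = 5.323 − (-0.5244)·0.309 = 5.485.

μ ≈ 5.485, σ ≈ 0.309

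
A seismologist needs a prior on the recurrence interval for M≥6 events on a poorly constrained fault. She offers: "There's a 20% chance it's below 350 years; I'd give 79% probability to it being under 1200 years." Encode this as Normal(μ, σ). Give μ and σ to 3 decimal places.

For Normal(μ,σ), the p-quantile is μ + z_p·σ. Here z_{0.2} = -0.8416, z_{0.79} = 0.8064.
So 350 = μ − 0.8416σ and 1200 = μ + 0.8064σ.
Subtracting: σ = (1200 − 350)/(0.8064 − (-0.8416)) = 515.763.
Then μ = 350 − (-0.8416)·515.763 = 784.077.

μ = 784.077, σ = 515.763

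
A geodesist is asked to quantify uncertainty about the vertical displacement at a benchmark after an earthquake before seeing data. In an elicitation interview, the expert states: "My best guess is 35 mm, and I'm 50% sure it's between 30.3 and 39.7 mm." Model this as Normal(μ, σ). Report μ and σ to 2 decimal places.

μ = 35.00, σ = 6.97

A symmetric 50% interval runs μ ± z·σ with z = 0.6745.
Half-width = 4.7, so σ = 4.7/0.6745 = 6.97.
μ is the stated best guess, 35.00.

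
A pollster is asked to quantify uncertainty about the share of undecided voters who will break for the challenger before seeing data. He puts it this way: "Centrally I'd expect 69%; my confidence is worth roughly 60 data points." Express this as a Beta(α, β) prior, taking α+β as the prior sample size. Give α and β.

Under the effective-sample-size interpretation, Beta(α, β) has prior mean α/(α+β) and prior sample size α+β.
So α+β = 60 and α/(α+β) = 0.69, giving α = 0.69·60 = 41.4 and β = 60 − 41.4 = 18.6.

α = 41.4, β = 18.6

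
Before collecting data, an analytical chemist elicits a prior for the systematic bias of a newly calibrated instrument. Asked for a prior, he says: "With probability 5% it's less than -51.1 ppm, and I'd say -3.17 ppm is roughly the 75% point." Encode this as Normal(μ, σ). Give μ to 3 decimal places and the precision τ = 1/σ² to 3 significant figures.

For Normal(μ,σ), the p-quantile is μ + z_p·σ. Here z_{0.05} = -1.645, z_{0.75} = 0.6745.
So -51.1 = μ − 1.645σ and -3.17 = μ + 0.6745σ.
Subtracting: σ = (-3.17 − -51.1)/(0.6745 − (-1.645)) = 20.665.
Then μ = -51.1 − (-1.645)·20.665 = -17.109.
Precision τ = 1/σ² = 1/20.67² = 0.00234.

μ = -17.109, τ = 0.00234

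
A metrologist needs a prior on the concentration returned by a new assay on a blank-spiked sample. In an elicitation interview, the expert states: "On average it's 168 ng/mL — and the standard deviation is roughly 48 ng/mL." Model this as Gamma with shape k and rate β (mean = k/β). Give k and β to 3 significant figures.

k ≈ 12.2, β ≈ 0.0729

For Gamma(k, rate β): mean = k/β, variance = k/β², so CV = 1/√k.
CV = SD/mean = 48/168 = 0.2857, hence k = 1/CV² = 12.2.
Then β = k/mean = 12.2/168 = 0.0729.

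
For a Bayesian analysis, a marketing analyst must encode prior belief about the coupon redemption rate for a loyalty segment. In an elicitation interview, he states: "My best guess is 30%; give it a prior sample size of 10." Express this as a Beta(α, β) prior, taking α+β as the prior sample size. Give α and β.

α = 3, β = 7

Under the effective-sample-size interpretation, Beta(α, β) has prior mean α/(α+β) and prior sample size α+β.
So α+β = 10 and α/(α+β) = 0.3, giving α = 0.3·10 = 3 and β = 10 − 3 = 7.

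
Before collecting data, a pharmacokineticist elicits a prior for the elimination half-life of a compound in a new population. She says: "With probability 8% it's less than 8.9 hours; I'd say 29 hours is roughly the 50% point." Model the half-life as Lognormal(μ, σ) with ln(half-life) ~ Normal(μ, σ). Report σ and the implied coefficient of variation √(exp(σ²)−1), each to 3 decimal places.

If T ~ Lognormal(μ,σ) then ln T ~ Normal(μ,σ), so the p-quantile of ln T is μ + z_p·σ.
ln(8.9) = 2.186 and ln(29) = 3.367; z_{0.08} = -1.405, z_{0.5} = 0.
σ = (3.367 − 2.186)/(0 − (-1.405)) = 0.841.
μ = 2.186 − (-1.405)·0.841 = 3.367.
CV = √(exp(σ²)−1) = √(exp(0.7068)−1) = 1.014.

σ ≈ 0.841, CV ≈ 1.014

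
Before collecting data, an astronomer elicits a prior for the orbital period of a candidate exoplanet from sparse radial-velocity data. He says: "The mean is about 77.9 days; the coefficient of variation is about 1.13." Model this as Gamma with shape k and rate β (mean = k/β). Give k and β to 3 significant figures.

For Gamma(k, rate β): mean = k/β, variance = k/β², so CV = 1/√k.
CV = 1.13, hence k = 1/CV² = 0.783.
Then β = k/mean = 0.783/77.9 = 0.0101.

k ≈ 0.783, β ≈ 0.0101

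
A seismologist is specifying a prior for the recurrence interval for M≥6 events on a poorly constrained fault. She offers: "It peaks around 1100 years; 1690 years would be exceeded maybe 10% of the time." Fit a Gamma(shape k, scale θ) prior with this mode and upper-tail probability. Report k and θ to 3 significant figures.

Gamma(k,θ) with k>1 has mode (k−1)θ, so θ = 1100/(k−1).
Need P(X < 1690) = 0.9 with θ tied to k this way. Start at k = 2, θ = 1100: P(X<1690) ≈ 0.454.
Too low — raise k to concentrate. Iterating converges to k ≈ 11.1.
Then θ = 1100/(11.1−1) ≈ 109.

k ≈ 11.1, θ ≈ 109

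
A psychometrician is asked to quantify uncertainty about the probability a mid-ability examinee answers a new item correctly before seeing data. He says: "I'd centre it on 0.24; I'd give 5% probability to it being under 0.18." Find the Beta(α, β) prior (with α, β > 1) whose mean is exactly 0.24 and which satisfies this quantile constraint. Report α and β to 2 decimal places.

With mean 0.24 fixed, write α = 0.24s, β = 0.76s where s = α+β.
Need P(θ < 0.18) = 0.05 under Beta(0.24s, 0.76s). Normal approximation: (q−m)/√(m(1−m)/s) ≈ z_{0.05} = -1.64, so s ≈ 0.24·0.76·(-1.64)²/(0.18−0.24)² = 137.1.
At s = 137.1: P(θ<0.18) ≈ 0.043. Adjusting to match 0.05 gives s ≈ 125.68.
So α = 0.24·125.68 ≈ 30.16, β = 0.76·125.68 ≈ 95.52.

α ≈ 30.16, β ≈ 95.52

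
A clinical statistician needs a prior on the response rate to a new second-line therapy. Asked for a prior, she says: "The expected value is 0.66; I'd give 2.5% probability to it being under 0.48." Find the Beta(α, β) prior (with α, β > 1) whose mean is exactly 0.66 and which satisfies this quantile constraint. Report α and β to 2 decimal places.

α ≈ 18.81, β ≈ 9.69

With mean 0.66 fixed, write α = 0.66s, β = 0.34s where s = α+β.
Need P(θ < 0.48) = 0.025 under Beta(0.66s, 0.34s). Normal approximation: (q−m)/√(m(1−m)/s) ≈ z_{0.025} = -1.96, so s ≈ 0.66·0.34·(-1.96)²/(0.48−0.66)² = 26.6.
At s = 26.6: P(θ<0.48) ≈ 0.029. Adjusting to match 0.025 gives s ≈ 28.50.
So α = 0.66·28.50 ≈ 18.81, β = 0.34·28.50 ≈ 9.69.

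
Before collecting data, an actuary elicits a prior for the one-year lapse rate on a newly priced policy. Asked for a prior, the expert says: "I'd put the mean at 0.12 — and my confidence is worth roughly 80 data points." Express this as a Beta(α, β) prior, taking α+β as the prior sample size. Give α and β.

α = 9.6, β = 70.4

Under the effective-sample-size interpretation, Beta(α, β) has prior mean α/(α+β) and prior sample size α+β.
So α+β = 80 and α/(α+β) = 0.12, giving α = 0.12·80 = 9.6 and β = 80 − 9.6 = 70.4.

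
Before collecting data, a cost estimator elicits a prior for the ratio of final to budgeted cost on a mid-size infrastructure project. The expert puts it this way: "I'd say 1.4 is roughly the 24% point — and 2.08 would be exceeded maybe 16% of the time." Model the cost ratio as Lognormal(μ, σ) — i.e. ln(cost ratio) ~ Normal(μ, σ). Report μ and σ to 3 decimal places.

μ ≈ 0.501, σ ≈ 0.233

If T ~ Lognormal(μ,σ) then ln T ~ Normal(μ,σ), so the p-quantile of ln T is μ + z_p·σ.
ln(1.4) = 0.3365 and ln(2.08) = 0.7324; z_{0.24} = -0.7063, z_{0.84} = 0.9945.
σ = (0.7324 − 0.3365)/(0.9945 − (-0.7063)) = 0.233.
μ = 0.3365 − (-0.7063)·0.233 = 0.501.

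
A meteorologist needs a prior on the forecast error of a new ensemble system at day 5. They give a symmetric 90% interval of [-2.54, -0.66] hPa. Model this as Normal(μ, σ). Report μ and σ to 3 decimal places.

A symmetric 90% interval runs μ ± z·σ with z = 1.645.
Half-width = 0.94, so σ = 0.94/1.645 = 0.571.
μ is the interval midpoint, -1.600.

μ = -1.600, σ = 0.571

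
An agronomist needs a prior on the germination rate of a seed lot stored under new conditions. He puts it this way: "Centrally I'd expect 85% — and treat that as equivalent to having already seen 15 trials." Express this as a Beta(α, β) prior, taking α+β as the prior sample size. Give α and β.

α = 12.75, β = 2.25

Under the effective-sample-size interpretation, Beta(α, β) has prior mean α/(α+β) and prior sample size α+β.
So α+β = 15 and α/(α+β) = 0.85, giving α = 0.85·15 = 12.75 and β = 15 − 12.75 = 2.25.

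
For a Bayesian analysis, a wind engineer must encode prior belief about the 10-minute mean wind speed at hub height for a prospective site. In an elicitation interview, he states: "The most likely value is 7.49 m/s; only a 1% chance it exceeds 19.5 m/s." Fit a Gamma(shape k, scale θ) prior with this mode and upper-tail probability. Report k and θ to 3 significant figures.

Gamma(k,θ) with k>1 has mode (k−1)θ, so θ = 7.49/(k−1).
Need P(X < 19.5) = 0.99 with θ tied to k this way. Start at k = 2, θ = 7.49: P(X<19.5) ≈ 0.733.
Too low — raise k to concentrate. Iterating converges to k ≈ 6.08.
Then θ = 7.49/(6.08−1) ≈ 1.47.

k ≈ 6.08, θ ≈ 1.47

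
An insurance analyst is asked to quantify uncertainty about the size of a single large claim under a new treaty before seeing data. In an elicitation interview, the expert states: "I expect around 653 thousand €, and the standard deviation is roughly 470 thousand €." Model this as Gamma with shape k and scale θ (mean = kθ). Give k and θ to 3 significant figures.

For Gamma(k, scale θ): mean = kθ, variance = kθ², so CV = 1/√k.
CV = SD/mean = 470/653 = 0.7198, hence k = 1/CV² = 1.93.
Then θ = mean/k = 653/1.93 = 338.

k ≈ 1.93, θ ≈ 338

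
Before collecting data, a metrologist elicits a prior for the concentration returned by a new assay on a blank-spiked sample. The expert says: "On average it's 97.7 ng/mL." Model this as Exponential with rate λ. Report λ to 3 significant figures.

Exponential mean = 1/λ, so λ = 1/97.7 = 0.0102.

λ ≈ 0.0102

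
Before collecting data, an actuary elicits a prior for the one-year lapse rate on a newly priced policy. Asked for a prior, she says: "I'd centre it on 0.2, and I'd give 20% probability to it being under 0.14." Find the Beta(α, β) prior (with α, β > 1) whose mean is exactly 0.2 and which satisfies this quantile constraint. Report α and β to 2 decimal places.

With mean 0.2 fixed, write α = 0.2s, β = 0.8s where s = α+β.
Need P(θ < 0.14) = 0.2 under Beta(0.2s, 0.8s). Normal approximation: (q−m)/√(m(1−m)/s) ≈ z_{0.2} = -0.842, so s ≈ 0.2·0.8·(-0.842)²/(0.14−0.2)² = 31.5.
At s = 31.5: P(θ<0.14) ≈ 0.205. Adjusting to match 0.2 gives s ≈ 32.66.
So α = 0.2·32.66 ≈ 6.53, β = 0.8·32.66 ≈ 26.13.

α ≈ 6.53, β ≈ 26.13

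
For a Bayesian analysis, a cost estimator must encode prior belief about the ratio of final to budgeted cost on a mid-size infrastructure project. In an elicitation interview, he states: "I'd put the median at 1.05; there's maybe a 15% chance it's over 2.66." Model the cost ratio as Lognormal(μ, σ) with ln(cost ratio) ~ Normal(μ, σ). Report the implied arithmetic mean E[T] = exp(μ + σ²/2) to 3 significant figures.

If T ~ Lognormal(μ,σ) then ln T ~ Normal(μ,σ), so the p-quantile of ln T is μ + z_p·σ.
ln(1.05) = 0.04879 and ln(2.66) = 0.9783; z_{0.5} = 0, z_{0.85} = 1.036.
σ = (0.9783 − 0.04879)/(1.036 − (0)) = 0.897.
μ = 0.04879 − (0)·0.897 = 0.049.
E[T] = exp(μ + σ²/2) = exp(0.049 + 0.4022) = 1.57.

E[T] ≈ 1.57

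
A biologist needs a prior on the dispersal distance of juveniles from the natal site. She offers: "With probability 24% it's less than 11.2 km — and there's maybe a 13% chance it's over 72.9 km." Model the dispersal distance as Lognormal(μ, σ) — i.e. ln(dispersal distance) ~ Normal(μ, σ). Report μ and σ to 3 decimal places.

If T ~ Lognormal(μ,σ) then ln T ~ Normal(μ,σ), so the p-quantile of ln T is μ + z_p·σ.
ln(11.2) = 2.416 and ln(72.9) = 4.289; z_{0.24} = -0.7063, z_{0.87} = 1.126.
σ = (4.289 − 2.416)/(1.126 − (-0.7063)) = 1.022.
μ = 2.416 − (-0.7063)·1.022 = 3.138.

μ ≈ 3.138, σ ≈ 1.022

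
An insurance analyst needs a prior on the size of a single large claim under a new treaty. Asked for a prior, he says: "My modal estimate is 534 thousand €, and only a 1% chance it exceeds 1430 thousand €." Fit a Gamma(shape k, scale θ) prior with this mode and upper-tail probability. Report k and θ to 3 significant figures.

Gamma(k,θ) with k>1 has mode (k−1)θ, so θ = 534/(k−1).
Need P(X < 1430) = 0.99 with θ tied to k this way. Start at k = 2, θ = 534: P(X<1430) ≈ 0.747.
Too low — raise k to concentrate. Iterating converges to k ≈ 5.76.
Then θ = 534/(5.76−1) ≈ 112.

k ≈ 5.76, θ ≈ 112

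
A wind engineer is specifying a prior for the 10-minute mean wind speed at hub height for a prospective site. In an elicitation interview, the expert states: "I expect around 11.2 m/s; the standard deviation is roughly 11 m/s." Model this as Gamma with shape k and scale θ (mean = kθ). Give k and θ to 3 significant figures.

k ≈ 1.04, θ ≈ 10.8

For Gamma(k, scale θ): mean = kθ, variance = kθ², so CV = 1/√k.
CV = SD/mean = 11/11.2 = 0.9821, hence k = 1/CV² = 1.04.
Then θ = mean/k = 11.2/1.04 = 10.8.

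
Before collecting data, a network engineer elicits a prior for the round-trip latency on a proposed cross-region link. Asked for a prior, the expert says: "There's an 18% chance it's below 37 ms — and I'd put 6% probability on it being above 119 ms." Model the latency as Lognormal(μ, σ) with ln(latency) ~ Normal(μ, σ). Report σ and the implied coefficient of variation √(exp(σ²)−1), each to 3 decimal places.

σ ≈ 0.473, CV ≈ 0.501

If T ~ Lognormal(μ,σ) then ln T ~ Normal(μ,σ), so the p-quantile of ln T is μ + z_p·σ.
ln(37) = 3.611 and ln(119) = 4.779; z_{0.18} = -0.9154, z_{0.94} = 1.555.
σ = (4.779 − 3.611)/(1.555 − (-0.9154)) = 0.473.
μ = 3.611 − (-0.9154)·0.473 = 4.044.
CV = √(exp(σ²)−1) = √(exp(0.2237)−1) = 0.501.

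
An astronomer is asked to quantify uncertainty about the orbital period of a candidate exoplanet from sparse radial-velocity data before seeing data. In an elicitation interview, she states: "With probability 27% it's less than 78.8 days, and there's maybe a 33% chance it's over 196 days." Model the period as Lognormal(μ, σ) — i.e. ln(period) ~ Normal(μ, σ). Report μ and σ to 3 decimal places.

μ ≈ 4.897, σ ≈ 0.866

If T ~ Lognormal(μ,σ) then ln T ~ Normal(μ,σ), so the p-quantile of ln T is μ + z_p·σ.
ln(78.8) = 4.367 and ln(196) = 5.278; z_{0.27} = -0.6128, z_{0.67} = 0.4399.
σ = (5.278 − 4.367)/(0.4399 − (-0.6128)) = 0.866.
μ = 4.367 − (-0.6128)·0.866 = 4.897.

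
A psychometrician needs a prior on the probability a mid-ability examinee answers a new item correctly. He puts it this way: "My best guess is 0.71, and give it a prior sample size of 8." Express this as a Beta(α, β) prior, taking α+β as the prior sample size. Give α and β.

α = 5.68, β = 2.32

Under the effective-sample-size interpretation, Beta(α, β) has prior mean α/(α+β) and prior sample size α+β.
So α+β = 8 and α/(α+β) = 0.71, giving α = 0.71·8 = 5.68 and β = 8 − 5.68 = 2.32.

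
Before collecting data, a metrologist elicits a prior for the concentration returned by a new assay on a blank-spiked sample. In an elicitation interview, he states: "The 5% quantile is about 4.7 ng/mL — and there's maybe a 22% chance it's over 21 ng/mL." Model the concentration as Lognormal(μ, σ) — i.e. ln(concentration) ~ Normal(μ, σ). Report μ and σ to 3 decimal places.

μ ≈ 2.566, σ ≈ 0.619

If T ~ Lognormal(μ,σ) then ln T ~ Normal(μ,σ), so the p-quantile of ln T is μ + z_p·σ.
ln(4.7) = 1.548 and ln(21) = 3.045; z_{0.05} = -1.645, z_{0.78} = 0.7722.
σ = (3.045 − 1.548)/(0.7722 − (-1.645)) = 0.619.
μ = 1.548 − (-1.645)·0.619 = 2.566.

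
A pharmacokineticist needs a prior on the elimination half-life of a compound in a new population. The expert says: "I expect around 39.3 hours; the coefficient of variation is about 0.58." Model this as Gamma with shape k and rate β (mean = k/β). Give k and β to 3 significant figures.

For Gamma(k, rate β): mean = k/β, variance = k/β², so CV = 1/√k.
CV = 0.58, hence k = 1/CV² = 2.97.
Then β = k/mean = 2.97/39.3 = 0.0756.

k ≈ 2.97, β ≈ 0.0756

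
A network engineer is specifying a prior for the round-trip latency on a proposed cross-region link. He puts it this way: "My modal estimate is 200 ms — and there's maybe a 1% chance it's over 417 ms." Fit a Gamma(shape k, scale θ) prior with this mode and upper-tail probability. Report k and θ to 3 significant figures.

Gamma(k,θ) with k>1 has mode (k−1)θ, so θ = 200/(k−1).
Need P(X < 417) = 0.99 with θ tied to k this way. Start at k = 2, θ = 200: P(X<417) ≈ 0.617.
Too low — raise k to concentrate. Iterating converges to k ≈ 10.
Then θ = 200/(10−1) ≈ 22.2.

k ≈ 10, θ ≈ 22.2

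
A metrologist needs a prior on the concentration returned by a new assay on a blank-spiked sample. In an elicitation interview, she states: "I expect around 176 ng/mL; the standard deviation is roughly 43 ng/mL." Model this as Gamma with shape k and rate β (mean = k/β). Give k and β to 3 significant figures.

For Gamma(k, rate β): mean = k/β, variance = k/β², so CV = 1/√k.
CV = SD/mean = 43/176 = 0.2443, hence k = 1/CV² = 16.8.
Then β = k/mean = 16.8/176 = 0.0952.

k ≈ 16.8, β ≈ 0.0952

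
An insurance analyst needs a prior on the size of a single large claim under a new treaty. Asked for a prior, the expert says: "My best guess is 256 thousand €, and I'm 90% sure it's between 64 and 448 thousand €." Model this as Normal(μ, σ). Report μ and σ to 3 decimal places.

μ = 256.000, σ = 116.728

A symmetric 90% interval runs μ ± z·σ with z = 1.645.
Half-width = 192, so σ = 192/1.645 = 116.728.
μ is the stated best guess, 256.000.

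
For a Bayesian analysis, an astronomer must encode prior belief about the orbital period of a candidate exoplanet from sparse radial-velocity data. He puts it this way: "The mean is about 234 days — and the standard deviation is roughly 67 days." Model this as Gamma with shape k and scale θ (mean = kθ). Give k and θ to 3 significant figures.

For Gamma(k, scale θ): mean = kθ, variance = kθ², so CV = 1/√k.
CV = SD/mean = 67/234 = 0.2863, hence k = 1/CV² = 12.2.
Then θ = mean/k = 234/12.2 = 19.2.

k ≈ 12.2, θ ≈ 19.2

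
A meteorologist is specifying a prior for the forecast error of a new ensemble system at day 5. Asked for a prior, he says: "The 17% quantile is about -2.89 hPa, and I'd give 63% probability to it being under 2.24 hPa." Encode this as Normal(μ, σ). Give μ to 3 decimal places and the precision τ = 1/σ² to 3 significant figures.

For Normal(μ,σ), the p-quantile is μ + z_p·σ. Here z_{0.17} = -0.9542, z_{0.63} = 0.3319.
So -2.89 = μ − 0.9542σ and 2.24 = μ + 0.3319σ.
Subtracting: σ = (2.24 − -2.89)/(0.3319 − (-0.9542)) = 3.989.
Then μ = -2.89 − (-0.9542)·3.989 = 0.916.
Precision τ = 1/σ² = 1/3.989² = 0.0628.

μ = 0.916, τ = 0.0628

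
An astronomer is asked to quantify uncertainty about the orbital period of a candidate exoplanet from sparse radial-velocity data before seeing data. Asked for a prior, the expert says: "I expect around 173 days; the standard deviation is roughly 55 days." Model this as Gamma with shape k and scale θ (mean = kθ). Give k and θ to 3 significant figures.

k ≈ 9.89, θ ≈ 17.5

For Gamma(k, scale θ): mean = kθ, variance = kθ², so CV = 1/√k.
CV = SD/mean = 55/173 = 0.3179, hence k = 1/CV² = 9.89.
Then θ = mean/k = 173/9.89 = 17.5.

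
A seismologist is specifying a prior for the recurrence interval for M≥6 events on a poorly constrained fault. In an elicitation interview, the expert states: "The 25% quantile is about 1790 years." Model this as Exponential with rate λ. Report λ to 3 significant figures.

P(T < 1790.0) = 1 − e^(−λ·1790.0) = 0.25, so λ = −ln(1−0.25)/1790.0 = −ln(0.75)/1790.0 = 0.000161.

λ ≈ 0.000161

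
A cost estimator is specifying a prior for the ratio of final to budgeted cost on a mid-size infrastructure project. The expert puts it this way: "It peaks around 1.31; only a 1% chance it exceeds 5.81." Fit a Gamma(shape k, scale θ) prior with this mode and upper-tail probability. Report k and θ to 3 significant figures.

Gamma(k,θ) with k>1 has mode (k−1)θ, so θ = 1.31/(k−1).
Need P(X < 5.81) = 0.99 with θ tied to k this way. Start at k = 2, θ = 1.31: P(X<5.81) ≈ 0.936.
Too low — raise k to concentrate. Iterating converges to k ≈ 2.83.
Then θ = 1.31/(2.83−1) ≈ 0.716.

k ≈ 2.83, θ ≈ 0.716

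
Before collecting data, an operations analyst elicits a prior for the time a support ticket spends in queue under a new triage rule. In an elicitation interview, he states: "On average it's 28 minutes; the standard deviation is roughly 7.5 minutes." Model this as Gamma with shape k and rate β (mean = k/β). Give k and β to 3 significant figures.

For Gamma(k, rate β): mean = k/β, variance = k/β², so CV = 1/√k.
CV = SD/mean = 7.5/28 = 0.2679, hence k = 1/CV² = 13.9.
Then β = k/mean = 13.9/28 = 0.498.

k ≈ 13.9, β ≈ 0.498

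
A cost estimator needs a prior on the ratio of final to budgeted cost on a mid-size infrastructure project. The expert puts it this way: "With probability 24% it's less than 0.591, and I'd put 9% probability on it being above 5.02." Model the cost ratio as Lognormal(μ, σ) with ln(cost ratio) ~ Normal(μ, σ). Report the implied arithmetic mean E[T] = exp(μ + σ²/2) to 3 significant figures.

If T ~ Lognormal(μ,σ) then ln T ~ Normal(μ,σ), so the p-quantile of ln T is μ + z_p·σ.
ln(0.591) = -0.5259 and ln(5.02) = 1.613; z_{0.24} = -0.7063, z_{0.91} = 1.341.
σ = (1.613 − -0.5259)/(1.341 − (-0.7063)) = 1.045.
μ = -0.5259 − (-0.7063)·1.045 = 0.212.
E[T] = exp(μ + σ²/2) = exp(0.212 + 0.5461) = 2.13.

E[T] ≈ 2.13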